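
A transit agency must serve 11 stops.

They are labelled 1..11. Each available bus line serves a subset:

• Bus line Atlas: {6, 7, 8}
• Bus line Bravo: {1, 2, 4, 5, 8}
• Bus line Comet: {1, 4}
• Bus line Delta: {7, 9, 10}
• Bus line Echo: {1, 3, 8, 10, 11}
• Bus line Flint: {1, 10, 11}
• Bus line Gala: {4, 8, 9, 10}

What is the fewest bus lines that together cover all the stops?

Atlas and Bravo and Echo and Gala together: Atlas ∪ Bravo ∪ Echo ∪ Gala = {1, 2, 3, 4, 5, 6, 7, 8, 9, 10, 11} — every stop is covered.
No 3 of the 7 bus lines cover everything (all 35 combinations miss at least one stop), so 4 is optimal.

4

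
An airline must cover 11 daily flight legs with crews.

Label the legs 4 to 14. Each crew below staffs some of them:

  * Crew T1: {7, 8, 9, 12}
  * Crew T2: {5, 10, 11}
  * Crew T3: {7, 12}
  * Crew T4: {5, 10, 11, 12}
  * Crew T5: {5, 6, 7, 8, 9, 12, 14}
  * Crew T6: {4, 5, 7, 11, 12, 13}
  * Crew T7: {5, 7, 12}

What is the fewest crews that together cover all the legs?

3

T4 and T5 and T6 together: T4 ∪ T5 ∪ T6 = {4, 5, 6, 7, 8, 9, 10, 11, 12, 13, 14} — every leg is covered.
Only T6 contains 4, so T6 is forced; the remaining 5 legs need at least 2 more crews (each remaining crew adds at most 4) — so at least 3 crews are needed, and 3 is optimal.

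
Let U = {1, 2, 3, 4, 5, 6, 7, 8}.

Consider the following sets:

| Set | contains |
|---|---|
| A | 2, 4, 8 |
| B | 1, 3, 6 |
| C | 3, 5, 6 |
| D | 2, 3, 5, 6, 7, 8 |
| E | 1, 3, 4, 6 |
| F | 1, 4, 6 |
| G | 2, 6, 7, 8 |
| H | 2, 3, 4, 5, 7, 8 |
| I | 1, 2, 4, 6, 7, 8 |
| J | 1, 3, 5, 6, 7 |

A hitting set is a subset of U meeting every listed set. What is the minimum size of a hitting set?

T = {6, 8} meets every set (each contains at least one member of T), and |T| = 2.
The sets A, B are pairwise disjoint, so any hitting set needs a separate element for each — at least 2. Hence 2 is optimal.

2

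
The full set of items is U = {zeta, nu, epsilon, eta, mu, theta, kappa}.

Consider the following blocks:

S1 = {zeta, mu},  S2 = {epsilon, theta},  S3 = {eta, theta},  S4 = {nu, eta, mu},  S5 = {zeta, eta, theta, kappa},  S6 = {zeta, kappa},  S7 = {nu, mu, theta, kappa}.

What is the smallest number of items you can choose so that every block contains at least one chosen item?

3

Take H = {zeta, nu, theta}. Each listed block contains at least one of these, so H is a hitting set of size 3.
The blocks S2, S4, S6 are pairwise disjoint, so any hitting set needs a separate item for each — at least 3. Hence 3 is optimal.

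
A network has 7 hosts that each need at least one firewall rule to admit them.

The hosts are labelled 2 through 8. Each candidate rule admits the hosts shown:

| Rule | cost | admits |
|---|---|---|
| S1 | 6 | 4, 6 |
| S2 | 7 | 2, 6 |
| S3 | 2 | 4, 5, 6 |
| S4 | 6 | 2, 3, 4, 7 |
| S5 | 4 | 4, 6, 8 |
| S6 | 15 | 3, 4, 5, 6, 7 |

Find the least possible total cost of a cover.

S3, S4, S5 together cover every host (S3 ∪ S4 ∪ S5 = {2, 3, 4, 5, 6, 7, 8}); total cost 2 + 6 + 4 = 12.
No covering selection has total cost below 12.

12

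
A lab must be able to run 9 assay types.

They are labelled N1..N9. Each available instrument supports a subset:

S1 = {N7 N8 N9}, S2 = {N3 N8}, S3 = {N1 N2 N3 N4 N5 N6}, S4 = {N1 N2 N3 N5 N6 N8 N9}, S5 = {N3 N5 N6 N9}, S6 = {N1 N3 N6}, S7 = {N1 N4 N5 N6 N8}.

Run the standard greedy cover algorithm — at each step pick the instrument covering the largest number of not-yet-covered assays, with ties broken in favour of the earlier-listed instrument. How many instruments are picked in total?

Greedy: pick S4 (covers 7 new) → pick S1 (covers 1 new) → pick S3 (covers 1 new). Total picks: 3.
(The true minimum cover uses only 2 instruments, so greedy is not optimal here.)

3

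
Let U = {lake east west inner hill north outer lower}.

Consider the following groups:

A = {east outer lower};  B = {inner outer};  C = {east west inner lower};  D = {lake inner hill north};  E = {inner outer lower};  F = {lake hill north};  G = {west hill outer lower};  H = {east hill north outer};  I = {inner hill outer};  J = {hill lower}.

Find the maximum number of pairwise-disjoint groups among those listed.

2

C, F are pairwise disjoint (C={east,west,inner,lower}; F={lake,hill,north}).
Every remaining group overlaps one of these, and no 3 of the listed groups are pairwise disjoint, so 2 is the maximum.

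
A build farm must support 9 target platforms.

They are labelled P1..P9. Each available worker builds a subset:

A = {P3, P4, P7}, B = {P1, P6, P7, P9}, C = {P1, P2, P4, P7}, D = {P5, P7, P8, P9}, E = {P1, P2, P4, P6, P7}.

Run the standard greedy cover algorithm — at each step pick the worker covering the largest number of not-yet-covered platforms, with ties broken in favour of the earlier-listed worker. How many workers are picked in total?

Greedy: pick E (covers 5 new) → pick D (covers 3 new) → pick A (covers 1 new). Total picks: 3.

3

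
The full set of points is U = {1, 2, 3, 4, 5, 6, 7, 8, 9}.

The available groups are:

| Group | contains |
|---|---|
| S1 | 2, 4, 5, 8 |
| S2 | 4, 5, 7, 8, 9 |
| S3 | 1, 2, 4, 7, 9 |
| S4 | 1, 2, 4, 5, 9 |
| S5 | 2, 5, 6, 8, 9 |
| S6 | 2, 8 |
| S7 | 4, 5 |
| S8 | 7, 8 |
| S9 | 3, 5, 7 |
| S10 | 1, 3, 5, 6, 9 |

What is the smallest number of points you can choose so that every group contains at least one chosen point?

3

H = {3, 4, 8} meets every group (each contains at least one member of H), and |H| = 3.
No choice of 2 points meets every group, so 3 is the minimum.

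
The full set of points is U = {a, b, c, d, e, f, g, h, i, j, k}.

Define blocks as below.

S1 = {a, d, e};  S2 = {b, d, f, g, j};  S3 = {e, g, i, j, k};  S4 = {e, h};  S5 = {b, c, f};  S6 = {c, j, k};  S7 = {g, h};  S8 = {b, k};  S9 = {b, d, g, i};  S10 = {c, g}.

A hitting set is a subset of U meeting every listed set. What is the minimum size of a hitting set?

The 4 points {b, e, g, k} hit every block.
No choice of 3 points meets every block, so 4 is the minimum.

4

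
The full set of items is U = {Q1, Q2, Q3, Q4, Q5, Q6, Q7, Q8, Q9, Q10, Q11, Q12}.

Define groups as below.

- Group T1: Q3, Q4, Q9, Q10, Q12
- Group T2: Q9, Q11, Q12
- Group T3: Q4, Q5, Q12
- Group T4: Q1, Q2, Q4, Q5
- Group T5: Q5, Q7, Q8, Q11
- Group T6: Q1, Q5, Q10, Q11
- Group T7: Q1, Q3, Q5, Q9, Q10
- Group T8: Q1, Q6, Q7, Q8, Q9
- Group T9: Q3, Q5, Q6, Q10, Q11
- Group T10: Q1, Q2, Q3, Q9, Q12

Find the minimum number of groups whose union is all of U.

T1 and T5 and T9 and T10 together: T1 ∪ T5 ∪ T9 ∪ T10 = {Q1, Q2, Q3, Q4, Q5, Q6, Q7, Q8, Q9, Q10, Q11, Q12} — every item is covered.
No 3 of the 10 groups cover everything (all 120 combinations miss at least one item), so 4 is optimal.

4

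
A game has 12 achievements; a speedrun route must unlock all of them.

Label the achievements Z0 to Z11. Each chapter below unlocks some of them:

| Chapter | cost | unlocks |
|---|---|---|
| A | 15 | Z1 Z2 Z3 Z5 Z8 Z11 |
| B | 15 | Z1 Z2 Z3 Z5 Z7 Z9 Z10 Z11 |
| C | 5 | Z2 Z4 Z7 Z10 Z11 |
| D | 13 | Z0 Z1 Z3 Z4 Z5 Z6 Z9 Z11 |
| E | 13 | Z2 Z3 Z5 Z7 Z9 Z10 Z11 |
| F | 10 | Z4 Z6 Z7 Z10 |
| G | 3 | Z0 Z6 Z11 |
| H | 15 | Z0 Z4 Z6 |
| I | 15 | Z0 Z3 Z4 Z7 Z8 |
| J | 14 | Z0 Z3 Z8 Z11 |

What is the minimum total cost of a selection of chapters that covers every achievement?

32

C, D, J together cover every achievement (C ∪ D ∪ J = {Z0, Z1, Z2, Z3, Z4, Z5, Z6, Z7, Z8, Z9, Z10, Z11}); total cost 5 + 13 + 14 = 32.
The greedy pick C, G, D, J costs 35; no covering selection beats 32.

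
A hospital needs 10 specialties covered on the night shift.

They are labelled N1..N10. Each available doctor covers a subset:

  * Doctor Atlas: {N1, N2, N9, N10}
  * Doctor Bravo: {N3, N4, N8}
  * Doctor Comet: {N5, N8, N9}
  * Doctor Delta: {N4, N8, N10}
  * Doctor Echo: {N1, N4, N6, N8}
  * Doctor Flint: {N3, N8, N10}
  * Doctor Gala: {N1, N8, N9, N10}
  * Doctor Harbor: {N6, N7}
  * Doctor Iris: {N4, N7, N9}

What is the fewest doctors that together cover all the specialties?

4

Take {Atlas, Bravo, Comet, Harbor}. Their union is {N1, N2, N3, N4, N5, N6, N7, N8, N9, N10}, which is all 10 specialties.
Only Comet contains N5, so Comet is forced; the remaining 7 specialties need at least 3 more doctors (each remaining doctor adds at most 3) — so at least 4 doctors are needed, and 4 is optimal.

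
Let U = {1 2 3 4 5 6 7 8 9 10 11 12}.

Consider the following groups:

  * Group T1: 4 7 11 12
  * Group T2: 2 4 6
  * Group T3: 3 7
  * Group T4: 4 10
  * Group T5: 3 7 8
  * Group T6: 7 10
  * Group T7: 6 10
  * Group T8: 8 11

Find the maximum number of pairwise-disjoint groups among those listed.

T2, T6, T8 are pairwise disjoint (T2={2,4,6}; T6={7,10}; T8={8,11}).
Every remaining group overlaps one of these, and no 4 of the listed groups are pairwise disjoint, so 3 is the maximum.

3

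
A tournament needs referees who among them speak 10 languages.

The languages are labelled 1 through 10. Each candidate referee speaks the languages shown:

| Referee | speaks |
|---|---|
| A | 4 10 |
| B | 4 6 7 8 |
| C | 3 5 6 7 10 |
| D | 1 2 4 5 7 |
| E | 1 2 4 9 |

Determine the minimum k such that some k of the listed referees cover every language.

B and C and E together: B ∪ C ∪ E = {1, 2, 3, 4, 5, 6, 7, 8, 9, 10} — every language is covered.
Only C contains 3, so C is forced; the remaining 5 languages need at least 2 more referees (each remaining referee adds at most 4) — so at least 3 referees are needed, and 3 is optimal.

3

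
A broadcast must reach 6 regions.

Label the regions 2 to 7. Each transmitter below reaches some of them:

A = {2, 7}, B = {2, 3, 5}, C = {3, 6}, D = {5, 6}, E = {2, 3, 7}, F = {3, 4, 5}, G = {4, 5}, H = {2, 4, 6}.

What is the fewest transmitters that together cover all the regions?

3

D and E and G together: D ∪ E ∪ G = {2, 3, 4, 5, 6, 7} — every region is covered.
No 2 of the 8 transmitters cover everything (all 28 combinations miss at least one region), so 3 is optimal.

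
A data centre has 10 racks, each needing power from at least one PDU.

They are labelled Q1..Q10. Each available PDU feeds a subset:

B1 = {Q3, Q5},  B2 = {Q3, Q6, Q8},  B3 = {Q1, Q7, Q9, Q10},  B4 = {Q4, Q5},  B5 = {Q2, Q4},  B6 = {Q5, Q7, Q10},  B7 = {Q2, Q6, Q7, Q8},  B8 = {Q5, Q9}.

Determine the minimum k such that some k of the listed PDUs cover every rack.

B2 and B3 and B4 and B5 together: B2 ∪ B3 ∪ B4 ∪ B5 = {Q1, Q2, Q3, Q4, Q5, Q6, Q7, Q8, Q9, Q10} — every rack is covered.
No 3 of the 8 PDUs cover everything (all 56 combinations miss at least one rack), so 4 is optimal.

4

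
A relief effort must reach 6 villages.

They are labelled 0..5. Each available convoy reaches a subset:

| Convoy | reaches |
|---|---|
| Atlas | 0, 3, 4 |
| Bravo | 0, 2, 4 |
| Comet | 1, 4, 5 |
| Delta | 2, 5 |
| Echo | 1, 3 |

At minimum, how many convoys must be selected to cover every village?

Atlas and Delta and Echo together: Atlas ∪ Delta ∪ Echo = {0, 1, 2, 3, 4, 5} — every village is covered.
No 2 of the 5 convoys cover everything (all 10 combinations miss at least one village), so 3 is optimal.

3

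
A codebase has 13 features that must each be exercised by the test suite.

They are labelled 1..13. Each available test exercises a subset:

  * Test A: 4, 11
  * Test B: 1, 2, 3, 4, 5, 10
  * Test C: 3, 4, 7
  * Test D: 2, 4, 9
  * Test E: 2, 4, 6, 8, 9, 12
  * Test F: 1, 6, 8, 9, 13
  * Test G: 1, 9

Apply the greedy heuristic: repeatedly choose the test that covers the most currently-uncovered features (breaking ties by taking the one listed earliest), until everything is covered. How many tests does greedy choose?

5

Greedy: pick B (covers 6 new) → pick E (covers 4 new) → pick A (covers 1 new) → pick C (covers 1 new) → pick F (covers 1 new). Total picks: 5.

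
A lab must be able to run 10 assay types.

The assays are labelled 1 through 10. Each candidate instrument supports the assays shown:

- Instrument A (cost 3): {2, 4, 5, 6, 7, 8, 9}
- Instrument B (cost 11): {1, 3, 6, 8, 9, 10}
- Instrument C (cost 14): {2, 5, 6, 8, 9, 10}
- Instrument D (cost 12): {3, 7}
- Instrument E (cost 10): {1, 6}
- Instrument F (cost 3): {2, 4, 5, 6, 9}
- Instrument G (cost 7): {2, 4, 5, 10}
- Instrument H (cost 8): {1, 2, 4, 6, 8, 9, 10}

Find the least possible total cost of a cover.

A, B together cover every assay (A ∪ B = {1, 2, 3, 4, 5, 6, 7, 8, 9, 10}); total cost 3 + 11 = 14.
No covering selection has total cost below 14.

14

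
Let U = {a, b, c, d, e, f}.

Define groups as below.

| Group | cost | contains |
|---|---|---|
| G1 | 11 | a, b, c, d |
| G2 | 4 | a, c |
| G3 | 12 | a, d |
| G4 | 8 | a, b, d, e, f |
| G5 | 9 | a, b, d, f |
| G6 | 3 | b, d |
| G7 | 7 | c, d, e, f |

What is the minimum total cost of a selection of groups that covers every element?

G2, G4 together cover every element (G2 ∪ G4 = {a, b, c, d, e, f}); total cost 4 + 8 = 12.
The greedy pick G6, G2, G7 costs 14; no covering selection beats 12.

12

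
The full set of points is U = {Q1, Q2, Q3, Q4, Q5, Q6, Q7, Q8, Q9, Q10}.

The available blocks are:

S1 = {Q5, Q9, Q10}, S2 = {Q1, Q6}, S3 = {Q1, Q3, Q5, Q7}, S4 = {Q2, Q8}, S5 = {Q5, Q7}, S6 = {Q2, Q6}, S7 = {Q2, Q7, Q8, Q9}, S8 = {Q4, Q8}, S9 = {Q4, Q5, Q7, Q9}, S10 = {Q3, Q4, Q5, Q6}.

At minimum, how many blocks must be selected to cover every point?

Take {S1, S3, S7, S10}. Their union is {Q1, Q2, Q3, Q4, Q5, Q6, Q7, Q8, Q9, Q10}, which is all 10 points.
Only S1 contains Q10, so S1 is forced; the remaining 7 points need at least 3 more blocks (each remaining block adds at most 3) — so at least 4 blocks are needed, and 4 is optimal.

4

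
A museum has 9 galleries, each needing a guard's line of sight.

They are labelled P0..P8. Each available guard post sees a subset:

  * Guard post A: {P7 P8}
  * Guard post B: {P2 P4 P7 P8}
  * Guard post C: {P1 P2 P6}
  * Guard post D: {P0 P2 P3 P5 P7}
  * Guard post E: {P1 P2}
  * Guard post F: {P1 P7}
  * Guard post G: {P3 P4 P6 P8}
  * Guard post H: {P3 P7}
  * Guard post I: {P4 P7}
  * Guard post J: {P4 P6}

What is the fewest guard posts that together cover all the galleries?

Take {D, F, G}. Their union is {P0, P1, P2, P3, P4, P5, P6, P7, P8}, which is all 9 galleries.
Only D contains P0, so D is forced; the remaining 4 galleries need at least 2 more guard posts (each remaining guard post adds at most 3) — so at least 3 guard posts are needed, and 3 is optimal.

3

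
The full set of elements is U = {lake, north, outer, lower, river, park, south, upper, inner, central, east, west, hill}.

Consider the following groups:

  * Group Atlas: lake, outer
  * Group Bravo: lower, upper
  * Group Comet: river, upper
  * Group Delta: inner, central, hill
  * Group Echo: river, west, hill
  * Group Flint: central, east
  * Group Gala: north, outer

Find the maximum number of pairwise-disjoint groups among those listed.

Atlas, Bravo, Echo, Flint are pairwise disjoint (Atlas={lake,outer}; Bravo={lower,upper}; Echo={river,west,hill}; Flint={central,east}).
Every remaining group overlaps one of these, and no 5 of the listed groups are pairwise disjoint, so 4 is the maximum.

4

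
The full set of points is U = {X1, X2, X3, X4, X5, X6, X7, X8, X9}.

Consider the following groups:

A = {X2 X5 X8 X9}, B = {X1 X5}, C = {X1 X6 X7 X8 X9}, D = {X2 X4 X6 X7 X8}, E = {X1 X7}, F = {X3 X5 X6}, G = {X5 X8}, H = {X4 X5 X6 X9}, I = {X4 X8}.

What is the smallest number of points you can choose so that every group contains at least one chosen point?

3

Take T = {X1, X5, X8}. Each listed group contains at least one of these, so T is a hitting set of size 3.
The groups E, F, I are pairwise disjoint, so any hitting set needs a separate point for each — at least 3. Hence 3 is optimal.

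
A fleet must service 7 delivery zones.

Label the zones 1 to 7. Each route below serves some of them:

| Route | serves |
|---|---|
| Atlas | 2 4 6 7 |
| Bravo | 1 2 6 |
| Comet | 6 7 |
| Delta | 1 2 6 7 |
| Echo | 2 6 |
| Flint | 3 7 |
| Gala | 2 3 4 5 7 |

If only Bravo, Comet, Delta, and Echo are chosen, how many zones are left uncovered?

3

Union of Bravo, Comet, Delta, Echo = {1, 2, 6, 7}.
Not covered: 3, 4, 5 — 3 zones.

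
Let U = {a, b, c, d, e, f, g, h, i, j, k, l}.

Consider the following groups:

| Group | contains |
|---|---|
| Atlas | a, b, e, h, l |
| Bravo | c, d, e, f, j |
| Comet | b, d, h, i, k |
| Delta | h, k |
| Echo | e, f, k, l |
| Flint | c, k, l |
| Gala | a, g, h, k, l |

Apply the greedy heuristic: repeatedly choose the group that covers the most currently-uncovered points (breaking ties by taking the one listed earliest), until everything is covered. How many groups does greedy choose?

4

Greedy: pick Atlas (covers 5 new) → pick Bravo (covers 4 new) → pick Comet (covers 2 new) → pick Gala (covers 1 new). Total picks: 4.
(The true minimum cover uses only 3 groups, so greedy is not optimal here.)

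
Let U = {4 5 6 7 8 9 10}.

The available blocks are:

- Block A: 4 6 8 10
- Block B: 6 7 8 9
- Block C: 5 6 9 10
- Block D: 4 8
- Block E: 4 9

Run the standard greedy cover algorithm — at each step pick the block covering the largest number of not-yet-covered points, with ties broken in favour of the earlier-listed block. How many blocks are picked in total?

3

Greedy: pick A (covers 4 new) → pick B (covers 2 new) → pick C (covers 1 new). Total picks: 3.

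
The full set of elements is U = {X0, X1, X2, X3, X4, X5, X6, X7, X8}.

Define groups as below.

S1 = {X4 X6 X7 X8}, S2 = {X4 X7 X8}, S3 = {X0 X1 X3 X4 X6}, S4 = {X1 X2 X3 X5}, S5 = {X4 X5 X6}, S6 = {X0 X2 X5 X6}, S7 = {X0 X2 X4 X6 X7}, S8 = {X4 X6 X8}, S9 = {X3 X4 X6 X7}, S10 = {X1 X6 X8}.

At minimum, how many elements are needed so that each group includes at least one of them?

3

Take H = {X3, X6, X8}. Each listed group contains at least one of these, so H is a hitting set of size 3.
No choice of 2 elements meets every group, so 3 is the minimum.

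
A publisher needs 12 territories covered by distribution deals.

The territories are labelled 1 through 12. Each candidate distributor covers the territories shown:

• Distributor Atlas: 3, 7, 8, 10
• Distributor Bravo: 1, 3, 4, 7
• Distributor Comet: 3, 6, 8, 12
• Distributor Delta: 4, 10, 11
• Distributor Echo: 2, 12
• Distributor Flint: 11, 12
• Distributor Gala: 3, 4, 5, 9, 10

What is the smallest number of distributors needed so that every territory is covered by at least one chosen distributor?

Take {Bravo, Comet, Echo, Flint, Gala}. Their union is {1, 2, 3, 4, 5, 6, 7, 8, 9, 10, 11, 12}, which is all 12 territories.
No 4 of the 7 distributors cover everything (all 35 combinations miss at least one territory), so 5 is optimal.

5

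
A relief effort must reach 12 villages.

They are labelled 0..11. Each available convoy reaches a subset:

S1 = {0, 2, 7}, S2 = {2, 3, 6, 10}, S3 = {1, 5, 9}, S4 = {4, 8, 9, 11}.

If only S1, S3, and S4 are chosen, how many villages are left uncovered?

3

Union of S1, S3, S4 = {0, 1, 2, 4, 5, 7, 8, 9, 11}.
Not covered: 3, 6, 10 — 3 villages.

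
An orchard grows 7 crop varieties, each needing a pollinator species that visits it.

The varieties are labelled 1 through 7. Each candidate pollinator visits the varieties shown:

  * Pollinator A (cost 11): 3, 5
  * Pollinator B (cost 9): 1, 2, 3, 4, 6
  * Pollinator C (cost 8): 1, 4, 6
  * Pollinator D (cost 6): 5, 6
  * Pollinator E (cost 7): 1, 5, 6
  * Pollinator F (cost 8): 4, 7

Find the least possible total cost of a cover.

23

B, D, F together cover every variety (B ∪ D ∪ F = {1, 2, 3, 4, 5, 6, 7}); total cost 9 + 6 + 8 = 23.
No covering selection has total cost below 23.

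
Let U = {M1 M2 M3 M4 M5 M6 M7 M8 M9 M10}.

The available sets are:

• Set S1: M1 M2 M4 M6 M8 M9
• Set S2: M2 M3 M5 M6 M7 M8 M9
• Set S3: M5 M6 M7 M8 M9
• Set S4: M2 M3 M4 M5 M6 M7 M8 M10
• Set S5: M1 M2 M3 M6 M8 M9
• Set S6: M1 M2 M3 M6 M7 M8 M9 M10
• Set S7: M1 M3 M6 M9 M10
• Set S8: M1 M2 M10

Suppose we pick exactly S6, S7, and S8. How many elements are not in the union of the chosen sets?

2

Union of S6, S7, S8 = {M1, M2, M3, M6, M7, M8, M9, M10}.
Not covered: M4, M5 — 2 elements.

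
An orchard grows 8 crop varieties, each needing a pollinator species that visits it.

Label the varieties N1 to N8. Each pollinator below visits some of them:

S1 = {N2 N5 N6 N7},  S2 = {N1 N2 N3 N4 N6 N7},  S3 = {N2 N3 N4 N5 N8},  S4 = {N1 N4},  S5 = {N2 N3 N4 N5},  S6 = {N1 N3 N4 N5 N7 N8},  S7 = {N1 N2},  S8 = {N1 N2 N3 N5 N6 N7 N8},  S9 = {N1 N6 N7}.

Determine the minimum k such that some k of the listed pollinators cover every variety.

2

S2 and S3 together: S2 ∪ S3 = {N1, N2, N3, N4, N5, N6, N7, N8} — every variety is covered.
No single pollinator has all 8 varieties (the largest, S8, has 7), so 2 is optimal.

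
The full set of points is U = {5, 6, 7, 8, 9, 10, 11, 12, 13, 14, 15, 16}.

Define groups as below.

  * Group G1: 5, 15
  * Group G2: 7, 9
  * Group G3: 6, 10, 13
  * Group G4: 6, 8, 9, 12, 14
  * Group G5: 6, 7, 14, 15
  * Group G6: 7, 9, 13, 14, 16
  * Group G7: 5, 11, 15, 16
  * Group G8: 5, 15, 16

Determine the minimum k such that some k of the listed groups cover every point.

4

G2 and G3 and G4 and G7 together: G2 ∪ G3 ∪ G4 ∪ G7 = {5, 6, 7, 8, 9, 10, 11, 12, 13, 14, 15, 16} — every point is covered.
Only G3 contains 10, so G3 is forced; the remaining 9 points need at least 3 more groups (each remaining group adds at most 4) — so at least 4 groups are needed, and 4 is optimal.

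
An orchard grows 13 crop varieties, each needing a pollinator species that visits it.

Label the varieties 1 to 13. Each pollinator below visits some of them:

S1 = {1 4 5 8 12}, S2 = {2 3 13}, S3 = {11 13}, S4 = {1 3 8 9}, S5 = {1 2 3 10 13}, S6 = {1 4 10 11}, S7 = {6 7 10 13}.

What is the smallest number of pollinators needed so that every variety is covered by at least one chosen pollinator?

5

S1 and S2 and S4 and S6 and S7 together: S1 ∪ S2 ∪ S4 ∪ S6 ∪ S7 = {1, 2, 3, 4, 5, 6, 7, 8, 9, 10, 11, 12, 13} — every variety is covered.
No 4 of the 7 pollinators cover everything (all 35 combinations miss at least one variety), so 5 is optimal.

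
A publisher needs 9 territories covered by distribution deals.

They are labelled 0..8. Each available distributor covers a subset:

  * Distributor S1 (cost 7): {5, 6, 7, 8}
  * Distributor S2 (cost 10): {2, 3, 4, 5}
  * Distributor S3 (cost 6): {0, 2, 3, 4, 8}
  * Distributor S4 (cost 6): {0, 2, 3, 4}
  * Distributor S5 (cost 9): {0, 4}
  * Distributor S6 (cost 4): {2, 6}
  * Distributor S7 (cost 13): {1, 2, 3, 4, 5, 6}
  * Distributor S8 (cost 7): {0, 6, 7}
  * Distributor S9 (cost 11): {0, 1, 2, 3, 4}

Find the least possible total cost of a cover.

S1, S9 together cover every territory (S1 ∪ S9 = {0, 1, 2, 3, 4, 5, 6, 7, 8}); total cost 7 + 11 = 18.
The greedy pick S3, S1, S9 costs 24; no covering selection beats 18.

18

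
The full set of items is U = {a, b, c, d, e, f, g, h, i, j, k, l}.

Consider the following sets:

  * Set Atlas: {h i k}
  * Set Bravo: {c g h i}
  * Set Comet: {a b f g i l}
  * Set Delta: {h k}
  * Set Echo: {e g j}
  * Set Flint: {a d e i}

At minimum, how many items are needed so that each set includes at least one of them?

3

T = {d, g, k} meets every set (each contains at least one member of T), and |T| = 3.
No choice of 2 items meets every set, so 3 is the minimum.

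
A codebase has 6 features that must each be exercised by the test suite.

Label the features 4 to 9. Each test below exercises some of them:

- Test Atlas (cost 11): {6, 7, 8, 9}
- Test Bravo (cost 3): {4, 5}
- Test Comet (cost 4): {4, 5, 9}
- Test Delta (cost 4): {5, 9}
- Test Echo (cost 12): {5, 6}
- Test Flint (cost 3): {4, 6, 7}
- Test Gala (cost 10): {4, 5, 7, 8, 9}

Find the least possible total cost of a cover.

Flint, Gala together cover every feature (Flint ∪ Gala = {4, 5, 6, 7, 8, 9}); total cost 3 + 10 = 13.
The greedy pick Flint, Comet, Gala costs 17; no covering selection beats 13.

13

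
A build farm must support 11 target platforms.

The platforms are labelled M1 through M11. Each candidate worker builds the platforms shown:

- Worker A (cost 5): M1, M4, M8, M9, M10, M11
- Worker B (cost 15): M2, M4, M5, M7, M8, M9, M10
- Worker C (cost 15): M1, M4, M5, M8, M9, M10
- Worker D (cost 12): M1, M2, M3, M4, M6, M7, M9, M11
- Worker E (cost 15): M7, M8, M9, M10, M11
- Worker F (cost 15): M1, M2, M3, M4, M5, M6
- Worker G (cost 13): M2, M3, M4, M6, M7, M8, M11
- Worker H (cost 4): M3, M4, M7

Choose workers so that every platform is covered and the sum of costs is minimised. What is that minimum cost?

A, F, H together cover every platform (A ∪ F ∪ H = {M1, M2, M3, M4, M5, M6, M7, M8, M9, M10, M11}); total cost 5 + 15 + 4 = 24.
No covering selection has total cost below 24.

24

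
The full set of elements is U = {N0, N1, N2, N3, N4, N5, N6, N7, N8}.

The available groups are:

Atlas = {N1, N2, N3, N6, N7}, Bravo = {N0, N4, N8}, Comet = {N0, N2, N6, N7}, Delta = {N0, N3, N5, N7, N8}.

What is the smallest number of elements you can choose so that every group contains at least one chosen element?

The 2 elements {N6, N8} hit every group.
The groups Atlas, Bravo are pairwise disjoint, so any hitting set needs a separate element for each — at least 2. Hence 2 is optimal.

2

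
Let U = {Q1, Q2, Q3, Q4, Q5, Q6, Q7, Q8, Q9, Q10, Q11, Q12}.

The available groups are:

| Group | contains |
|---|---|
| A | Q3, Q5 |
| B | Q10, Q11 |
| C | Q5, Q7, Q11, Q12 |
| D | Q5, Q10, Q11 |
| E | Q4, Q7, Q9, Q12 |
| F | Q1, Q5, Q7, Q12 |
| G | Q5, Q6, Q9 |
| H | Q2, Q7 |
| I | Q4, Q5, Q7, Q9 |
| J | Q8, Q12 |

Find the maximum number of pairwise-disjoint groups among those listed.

B, G, H, J are pairwise disjoint (B={Q10,Q11}; G={Q5,Q6,Q9}; H={Q2,Q7}; J={Q8,Q12}).
Every remaining group overlaps one of these, and no 5 of the listed groups are pairwise disjoint, so 4 is the maximum.

4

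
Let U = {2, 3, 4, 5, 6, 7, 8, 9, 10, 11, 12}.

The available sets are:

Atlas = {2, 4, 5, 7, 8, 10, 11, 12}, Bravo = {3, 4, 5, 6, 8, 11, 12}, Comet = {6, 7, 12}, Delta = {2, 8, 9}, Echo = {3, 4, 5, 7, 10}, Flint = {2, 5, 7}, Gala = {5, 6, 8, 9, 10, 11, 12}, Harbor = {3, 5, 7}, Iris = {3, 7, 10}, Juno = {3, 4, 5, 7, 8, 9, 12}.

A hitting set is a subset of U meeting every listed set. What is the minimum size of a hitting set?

H = {7, 8} meets every set (each contains at least one member of H), and |H| = 2.
The sets Comet, Delta are pairwise disjoint, so any hitting set needs a separate item for each — at least 2. Hence 2 is optimal.

2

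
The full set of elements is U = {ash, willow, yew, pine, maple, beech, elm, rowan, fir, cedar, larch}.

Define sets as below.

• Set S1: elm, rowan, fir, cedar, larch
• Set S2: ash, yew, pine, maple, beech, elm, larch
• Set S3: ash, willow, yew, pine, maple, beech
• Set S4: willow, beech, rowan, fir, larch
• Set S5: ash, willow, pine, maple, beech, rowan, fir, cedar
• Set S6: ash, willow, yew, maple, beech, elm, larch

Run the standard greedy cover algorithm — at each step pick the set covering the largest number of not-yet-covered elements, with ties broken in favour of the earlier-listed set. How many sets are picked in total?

Greedy: pick S5 (covers 8 new) → pick S2 (covers 3 new). Total picks: 2.

2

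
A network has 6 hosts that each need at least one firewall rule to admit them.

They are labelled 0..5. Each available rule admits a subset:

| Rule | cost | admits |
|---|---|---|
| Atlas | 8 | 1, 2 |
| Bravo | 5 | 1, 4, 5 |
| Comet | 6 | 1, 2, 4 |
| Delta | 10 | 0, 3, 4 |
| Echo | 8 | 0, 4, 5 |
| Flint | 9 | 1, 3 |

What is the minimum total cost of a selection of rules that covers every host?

21

Bravo, Comet, Delta together cover every host (Bravo ∪ Comet ∪ Delta = {0, 1, 2, 3, 4, 5}); total cost 5 + 6 + 10 = 21.
No covering selection has total cost below 21.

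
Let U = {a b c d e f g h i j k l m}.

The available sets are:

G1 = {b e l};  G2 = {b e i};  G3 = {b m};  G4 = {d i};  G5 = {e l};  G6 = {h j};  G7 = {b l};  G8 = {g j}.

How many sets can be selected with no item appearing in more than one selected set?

G3, G4, G5, G6 are pairwise disjoint (G3={b,m}; G4={d,i}; G5={e,l}; G6={h,j}).
Every remaining set overlaps one of these, and no 5 of the listed sets are pairwise disjoint, so 4 is the maximum.

4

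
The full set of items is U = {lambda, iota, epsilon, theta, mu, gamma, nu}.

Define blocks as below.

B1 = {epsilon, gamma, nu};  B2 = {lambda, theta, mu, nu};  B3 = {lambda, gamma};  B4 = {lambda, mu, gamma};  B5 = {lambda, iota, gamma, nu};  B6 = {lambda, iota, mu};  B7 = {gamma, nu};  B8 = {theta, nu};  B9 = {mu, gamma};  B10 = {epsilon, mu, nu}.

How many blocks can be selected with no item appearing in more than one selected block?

2

B3, B10 are pairwise disjoint (B3={lambda,gamma}; B10={epsilon,mu,nu}).
Every remaining block overlaps one of these, and no 3 of the listed blocks are pairwise disjoint, so 2 is the maximum.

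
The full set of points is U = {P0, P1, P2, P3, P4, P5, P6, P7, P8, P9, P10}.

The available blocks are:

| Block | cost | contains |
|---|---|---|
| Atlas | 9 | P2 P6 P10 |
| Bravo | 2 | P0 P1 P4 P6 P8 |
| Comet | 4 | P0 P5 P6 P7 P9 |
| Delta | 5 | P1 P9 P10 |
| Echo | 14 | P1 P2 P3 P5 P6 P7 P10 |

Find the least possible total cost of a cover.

Bravo, Comet, Echo together cover every point (Bravo ∪ Comet ∪ Echo = {P0, P1, P2, P3, P4, P5, P6, P7, P8, P9, P10}); total cost 2 + 4 + 14 = 20.
The greedy pick Bravo, Comet, Atlas, Echo costs 29; no covering selection beats 20.

20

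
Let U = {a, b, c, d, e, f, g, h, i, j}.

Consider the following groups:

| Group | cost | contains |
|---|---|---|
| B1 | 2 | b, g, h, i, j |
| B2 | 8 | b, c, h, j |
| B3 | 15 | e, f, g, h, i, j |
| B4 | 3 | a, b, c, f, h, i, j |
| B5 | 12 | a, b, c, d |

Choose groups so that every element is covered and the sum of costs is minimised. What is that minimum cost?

27

B3, B5 together cover every element (B3 ∪ B5 = {a, b, c, d, e, f, g, h, i, j}); total cost 15 + 12 = 27.
The greedy pick B1, B4, B5, B3 costs 32; no covering selection beats 27.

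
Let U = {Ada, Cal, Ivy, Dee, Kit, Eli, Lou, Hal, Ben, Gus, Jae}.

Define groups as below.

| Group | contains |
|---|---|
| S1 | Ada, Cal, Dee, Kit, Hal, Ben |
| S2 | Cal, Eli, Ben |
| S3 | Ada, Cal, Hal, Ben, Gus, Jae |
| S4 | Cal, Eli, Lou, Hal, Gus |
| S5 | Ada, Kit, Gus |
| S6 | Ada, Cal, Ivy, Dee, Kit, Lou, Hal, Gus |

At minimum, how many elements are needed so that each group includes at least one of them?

2

H = {Ada, Eli} meets every group (each contains at least one member of H), and |H| = 2.
The groups S2, S5 are pairwise disjoint, so any hitting set needs a separate element for each — at least 2. Hence 2 is optimal.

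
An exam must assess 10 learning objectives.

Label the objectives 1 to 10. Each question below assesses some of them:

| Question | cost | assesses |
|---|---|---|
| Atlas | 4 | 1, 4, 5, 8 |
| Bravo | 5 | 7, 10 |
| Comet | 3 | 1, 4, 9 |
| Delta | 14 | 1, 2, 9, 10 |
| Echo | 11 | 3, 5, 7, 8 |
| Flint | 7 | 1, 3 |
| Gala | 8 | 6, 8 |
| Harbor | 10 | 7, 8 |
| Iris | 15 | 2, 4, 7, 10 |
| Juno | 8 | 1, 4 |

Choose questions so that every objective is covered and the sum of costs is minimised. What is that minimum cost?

36

Comet, Delta, Echo, Gala together cover every objective (Comet ∪ Delta ∪ Echo ∪ Gala = {1, 2, 3, 4, 5, 6, 7, 8, 9, 10}); total cost 3 + 14 + 11 + 8 = 36.
The greedy pick Atlas, Bravo, Comet, Flint, Gala, Delta costs 41; no covering selection beats 36.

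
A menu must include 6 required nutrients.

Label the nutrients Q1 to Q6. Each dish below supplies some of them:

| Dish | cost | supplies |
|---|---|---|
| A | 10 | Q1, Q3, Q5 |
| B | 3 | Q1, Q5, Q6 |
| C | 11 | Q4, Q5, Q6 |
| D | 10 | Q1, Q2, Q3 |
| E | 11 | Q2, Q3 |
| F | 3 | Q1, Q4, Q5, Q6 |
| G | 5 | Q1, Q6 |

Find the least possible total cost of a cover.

D, F together cover every nutrient (D ∪ F = {Q1, Q2, Q3, Q4, Q5, Q6}); total cost 10 + 3 = 13.
No covering selection has total cost below 13.

13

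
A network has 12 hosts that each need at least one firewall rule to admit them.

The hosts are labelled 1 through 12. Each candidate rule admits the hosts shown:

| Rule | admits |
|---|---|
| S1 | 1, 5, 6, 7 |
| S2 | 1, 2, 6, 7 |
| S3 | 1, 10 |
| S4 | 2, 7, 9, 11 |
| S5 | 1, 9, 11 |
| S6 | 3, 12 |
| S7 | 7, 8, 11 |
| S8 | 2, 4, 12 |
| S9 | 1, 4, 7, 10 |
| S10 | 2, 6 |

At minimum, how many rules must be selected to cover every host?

S1 and S4 and S6 and S7 and S9 together: S1 ∪ S4 ∪ S6 ∪ S7 ∪ S9 = {1, 2, 3, 4, 5, 6, 7, 8, 9, 10, 11, 12} — every host is covered.
No 4 of the 10 rules cover everything (all 210 combinations miss at least one host), so 5 is optimal.

5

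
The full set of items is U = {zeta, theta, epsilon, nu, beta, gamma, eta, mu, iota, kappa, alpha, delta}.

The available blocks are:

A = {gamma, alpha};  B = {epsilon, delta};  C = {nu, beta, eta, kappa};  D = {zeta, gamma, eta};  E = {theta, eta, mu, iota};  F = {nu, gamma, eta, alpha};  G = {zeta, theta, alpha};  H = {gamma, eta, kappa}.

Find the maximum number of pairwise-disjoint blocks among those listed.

3

B, C, G are pairwise disjoint (B={epsilon,delta}; C={nu,beta,eta,kappa}; G={zeta,theta,alpha}).
Every remaining block overlaps one of these, and no 4 of the listed blocks are pairwise disjoint, so 3 is the maximum.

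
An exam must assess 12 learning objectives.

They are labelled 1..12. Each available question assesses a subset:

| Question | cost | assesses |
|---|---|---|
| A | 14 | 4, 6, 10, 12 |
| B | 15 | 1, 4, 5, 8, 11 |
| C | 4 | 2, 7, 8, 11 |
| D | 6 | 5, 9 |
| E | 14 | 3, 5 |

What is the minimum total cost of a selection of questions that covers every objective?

53

A, B, C, D, E together cover every objective (A ∪ B ∪ C ∪ D ∪ E = {1, 2, 3, 4, 5, 6, 7, 8, 9, 10, 11, 12}); total cost 14 + 15 + 4 + 6 + 14 = 53.
No covering selection has total cost below 53.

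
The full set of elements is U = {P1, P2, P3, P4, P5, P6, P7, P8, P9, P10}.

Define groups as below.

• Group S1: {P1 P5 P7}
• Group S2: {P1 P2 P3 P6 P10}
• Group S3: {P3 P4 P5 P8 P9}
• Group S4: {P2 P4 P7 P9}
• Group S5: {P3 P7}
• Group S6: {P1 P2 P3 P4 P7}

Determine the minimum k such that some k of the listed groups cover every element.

3

S1 and S2 and S3 together: S1 ∪ S2 ∪ S3 = {P1, P2, P3, P4, P5, P6, P7, P8, P9, P10} — every element is covered.
Only S2 contains P6, so S2 is forced; the remaining 5 elements need at least 2 more groups (each remaining group adds at most 4) — so at least 3 groups are needed, and 3 is optimal.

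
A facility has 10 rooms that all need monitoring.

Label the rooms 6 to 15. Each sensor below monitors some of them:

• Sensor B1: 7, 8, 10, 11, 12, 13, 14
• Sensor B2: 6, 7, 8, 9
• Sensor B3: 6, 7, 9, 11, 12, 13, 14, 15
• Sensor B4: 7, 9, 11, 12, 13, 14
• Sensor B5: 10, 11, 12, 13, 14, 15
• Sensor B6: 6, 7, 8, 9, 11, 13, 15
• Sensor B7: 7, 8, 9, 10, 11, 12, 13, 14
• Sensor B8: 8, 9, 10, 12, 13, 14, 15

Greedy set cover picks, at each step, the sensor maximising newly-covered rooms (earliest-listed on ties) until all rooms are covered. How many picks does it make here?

2

Greedy: pick B3 (covers 8 new) → pick B1 (covers 2 new). Total picks: 2.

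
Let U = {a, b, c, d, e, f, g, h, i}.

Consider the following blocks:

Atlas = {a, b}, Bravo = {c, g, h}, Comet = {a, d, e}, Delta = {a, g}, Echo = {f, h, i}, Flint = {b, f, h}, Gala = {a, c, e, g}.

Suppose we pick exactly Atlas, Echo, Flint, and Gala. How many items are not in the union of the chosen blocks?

Union of Atlas, Echo, Flint, Gala = {a, b, c, e, f, g, h, i}.
Not covered: d — 1 item.

1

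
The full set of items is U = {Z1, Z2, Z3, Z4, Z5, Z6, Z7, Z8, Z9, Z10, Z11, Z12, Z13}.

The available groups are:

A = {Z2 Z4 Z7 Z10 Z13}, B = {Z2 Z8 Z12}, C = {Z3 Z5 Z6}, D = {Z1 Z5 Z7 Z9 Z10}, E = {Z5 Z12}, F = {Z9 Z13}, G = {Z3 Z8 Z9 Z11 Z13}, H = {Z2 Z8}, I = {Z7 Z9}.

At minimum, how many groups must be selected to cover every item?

5

Take {A, B, C, D, G}. Their union is {Z1, Z2, Z3, Z4, Z5, Z6, Z7, Z8, Z9, Z10, Z11, Z12, Z13}, which is all 13 items.
No 4 of the 9 groups cover everything (all 126 combinations miss at least one item), so 5 is optimal.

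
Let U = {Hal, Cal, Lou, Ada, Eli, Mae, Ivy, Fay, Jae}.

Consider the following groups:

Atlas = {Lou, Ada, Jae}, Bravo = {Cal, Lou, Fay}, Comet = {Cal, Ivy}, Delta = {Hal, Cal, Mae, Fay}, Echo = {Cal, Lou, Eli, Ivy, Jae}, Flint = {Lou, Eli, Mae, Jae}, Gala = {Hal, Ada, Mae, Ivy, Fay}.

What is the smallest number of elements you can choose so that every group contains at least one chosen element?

H = {Hal, Lou, Ivy} meets every group (each contains at least one member of H), and |H| = 3.
No choice of 2 elements meets every group, so 3 is the minimum.

3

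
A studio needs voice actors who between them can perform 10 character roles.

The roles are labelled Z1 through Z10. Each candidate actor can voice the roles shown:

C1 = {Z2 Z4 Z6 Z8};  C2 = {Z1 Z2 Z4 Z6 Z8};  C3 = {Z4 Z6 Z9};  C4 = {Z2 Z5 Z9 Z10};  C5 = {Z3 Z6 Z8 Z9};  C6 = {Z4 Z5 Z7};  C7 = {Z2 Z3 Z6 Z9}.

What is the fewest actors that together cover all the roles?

4

Take {C2, C4, C5, C6}. Their union is {Z1, Z2, Z3, Z4, Z5, Z6, Z7, Z8, Z9, Z10}, which is all 10 roles.
No 3 of the 7 actors cover everything (all 35 combinations miss at least one role), so 4 is optimal.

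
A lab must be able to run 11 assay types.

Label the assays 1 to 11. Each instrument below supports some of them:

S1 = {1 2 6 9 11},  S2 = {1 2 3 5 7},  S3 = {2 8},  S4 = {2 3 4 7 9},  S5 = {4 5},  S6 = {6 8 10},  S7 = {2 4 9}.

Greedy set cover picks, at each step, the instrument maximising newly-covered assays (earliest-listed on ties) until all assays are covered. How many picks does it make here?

4

Greedy: pick S1 (covers 5 new) → pick S2 (covers 3 new) → pick S6 (covers 2 new) → pick S4 (covers 1 new). Total picks: 4.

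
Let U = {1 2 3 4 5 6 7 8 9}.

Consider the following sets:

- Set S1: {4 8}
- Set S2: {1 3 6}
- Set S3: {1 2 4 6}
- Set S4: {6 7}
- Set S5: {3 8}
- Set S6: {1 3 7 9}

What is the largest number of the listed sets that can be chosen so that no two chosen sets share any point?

S4, S5 are pairwise disjoint (S4={6,7}; S5={3,8}).
Every remaining set overlaps one of these, and no 3 of the listed sets are pairwise disjoint, so 2 is the maximum.

2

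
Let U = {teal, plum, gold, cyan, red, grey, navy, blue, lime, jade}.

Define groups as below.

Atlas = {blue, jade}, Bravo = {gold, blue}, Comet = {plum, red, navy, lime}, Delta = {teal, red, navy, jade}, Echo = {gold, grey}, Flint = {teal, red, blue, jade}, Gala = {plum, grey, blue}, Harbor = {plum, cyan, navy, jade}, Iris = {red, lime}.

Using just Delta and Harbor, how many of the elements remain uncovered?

4

Union of Delta, Harbor = {teal, plum, cyan, red, navy, jade}.
Not covered: gold, grey, blue, lime — 4 elements.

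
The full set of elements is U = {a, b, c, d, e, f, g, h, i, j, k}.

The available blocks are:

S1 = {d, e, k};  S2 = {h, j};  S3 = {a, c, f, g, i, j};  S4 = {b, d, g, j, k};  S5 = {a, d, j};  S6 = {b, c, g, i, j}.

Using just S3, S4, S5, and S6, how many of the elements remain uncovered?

Union of S3, S4, S5, S6 = {a, b, c, d, f, g, i, j, k}.
Not covered: e, h — 2 elements.

2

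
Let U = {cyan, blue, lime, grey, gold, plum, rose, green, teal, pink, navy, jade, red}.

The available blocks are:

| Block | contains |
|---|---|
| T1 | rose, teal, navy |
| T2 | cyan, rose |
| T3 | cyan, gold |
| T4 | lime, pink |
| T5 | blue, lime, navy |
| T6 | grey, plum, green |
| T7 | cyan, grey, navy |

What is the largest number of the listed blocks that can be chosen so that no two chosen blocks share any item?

T1, T3, T4, T6 are pairwise disjoint (T1={rose,teal,navy}; T3={cyan,gold}; T4={lime,pink}; T6={grey,plum,green}).
Every remaining block overlaps one of these, and no 5 of the listed blocks are pairwise disjoint, so 4 is the maximum.

4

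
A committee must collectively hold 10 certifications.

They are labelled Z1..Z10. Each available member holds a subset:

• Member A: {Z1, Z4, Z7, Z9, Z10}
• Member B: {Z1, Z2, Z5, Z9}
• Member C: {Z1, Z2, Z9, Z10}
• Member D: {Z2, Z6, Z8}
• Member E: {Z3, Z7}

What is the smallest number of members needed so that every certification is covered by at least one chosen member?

Take {A, B, D, E}. Their union is {Z1, Z2, Z3, Z4, Z5, Z6, Z7, Z8, Z9, Z10}, which is all 10 certifications.
No 3 of the 5 members cover everything (all 10 combinations miss at least one certification), so 4 is optimal.

4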